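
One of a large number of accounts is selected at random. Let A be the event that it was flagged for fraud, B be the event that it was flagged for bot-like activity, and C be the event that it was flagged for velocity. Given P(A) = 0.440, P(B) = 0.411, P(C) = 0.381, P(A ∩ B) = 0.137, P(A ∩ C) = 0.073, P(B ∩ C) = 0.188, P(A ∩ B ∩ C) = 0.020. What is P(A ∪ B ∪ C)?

P(A ∪ B ∪ C) = 0.440 + 0.411 + 0.381 − 0.137 − 0.073 − 0.188 + 0.020 = 0.854

0.854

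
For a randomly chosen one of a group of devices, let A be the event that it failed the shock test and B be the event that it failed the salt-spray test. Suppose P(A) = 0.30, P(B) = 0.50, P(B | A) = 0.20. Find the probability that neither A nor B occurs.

P(A ∩ B) = P(A)·P(B|A) = 0.30 × 0.20 = 0.06
P(A ∪ B) = 0.30 + 0.50 − 0.06 = 0.74
P(none) = 1 − 0.74 = 0.26

0.26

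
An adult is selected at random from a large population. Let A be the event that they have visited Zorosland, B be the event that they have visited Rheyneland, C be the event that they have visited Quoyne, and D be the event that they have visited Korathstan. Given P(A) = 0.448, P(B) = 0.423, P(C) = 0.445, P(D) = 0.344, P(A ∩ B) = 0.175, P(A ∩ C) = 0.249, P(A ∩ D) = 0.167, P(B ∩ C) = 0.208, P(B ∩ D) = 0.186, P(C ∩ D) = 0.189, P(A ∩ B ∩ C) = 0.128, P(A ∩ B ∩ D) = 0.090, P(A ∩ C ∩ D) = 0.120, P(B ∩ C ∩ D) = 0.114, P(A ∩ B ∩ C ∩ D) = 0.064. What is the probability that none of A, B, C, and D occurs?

0.126

P(A ∪ B ∪ C ∪ D) = 0.448 + 0.423 + 0.445 + 0.344 − 0.175 − 0.249 − 0.167 − 0.208 − 0.186 − 0.189 + 0.128 + 0.090 + 0.120 + 0.114 − 0.064 = 0.874
P(none) = 1 − 0.874 = 0.126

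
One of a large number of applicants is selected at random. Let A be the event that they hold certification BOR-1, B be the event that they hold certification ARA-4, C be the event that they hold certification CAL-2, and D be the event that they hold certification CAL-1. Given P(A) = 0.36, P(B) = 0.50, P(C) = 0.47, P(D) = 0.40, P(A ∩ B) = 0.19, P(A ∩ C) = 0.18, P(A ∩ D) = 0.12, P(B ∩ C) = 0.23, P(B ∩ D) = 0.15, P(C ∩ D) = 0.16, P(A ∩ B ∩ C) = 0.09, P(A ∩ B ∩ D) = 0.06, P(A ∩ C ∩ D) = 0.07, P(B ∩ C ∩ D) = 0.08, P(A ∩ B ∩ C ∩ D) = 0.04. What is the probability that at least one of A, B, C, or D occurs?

0.96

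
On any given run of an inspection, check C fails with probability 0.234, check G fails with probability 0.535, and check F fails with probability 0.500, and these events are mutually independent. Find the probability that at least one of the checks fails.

Since the events are independent, P(none) is the product of the individual non-occurrence probabilities.
P(none) = (1 − 0.234) × (1 − 0.535) × (1 − 0.500) = 0.766 × 0.465 × 0.500 = 0.178095
P(at least one) = 1 − 0.178095 = 0.821905

0.821905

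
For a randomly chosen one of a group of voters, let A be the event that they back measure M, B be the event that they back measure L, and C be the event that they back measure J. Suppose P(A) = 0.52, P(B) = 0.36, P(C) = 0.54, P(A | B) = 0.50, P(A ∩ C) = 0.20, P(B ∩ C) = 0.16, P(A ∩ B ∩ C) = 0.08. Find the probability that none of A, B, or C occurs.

0.04

P(A ∩ B) = P(B)·P(A|B) = 0.36 × 0.50 = 0.18
By inclusion–exclusion:
P(A ∪ B ∪ C) = 0.52 + 0.36 + 0.54 − 0.18 − 0.20 − 0.16 + 0.08 = 0.96
P(none) = 1 − 0.96 = 0.04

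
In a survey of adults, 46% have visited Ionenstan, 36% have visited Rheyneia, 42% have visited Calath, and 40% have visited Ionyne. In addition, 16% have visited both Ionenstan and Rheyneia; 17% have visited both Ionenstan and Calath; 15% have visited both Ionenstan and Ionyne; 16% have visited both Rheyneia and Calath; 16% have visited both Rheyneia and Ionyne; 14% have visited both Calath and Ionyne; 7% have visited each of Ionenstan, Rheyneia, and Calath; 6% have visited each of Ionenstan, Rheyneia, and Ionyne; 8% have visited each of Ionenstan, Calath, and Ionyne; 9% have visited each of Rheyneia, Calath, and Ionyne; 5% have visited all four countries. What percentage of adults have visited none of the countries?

P(at least one) = 46 + 36 + 42 + 40 − 16 − 17 − 15 − 16 − 16 − 14 + 7 + 6 + 8 + 9 − 5 = 95%
P(none) = 100% − 95% = 5%

5%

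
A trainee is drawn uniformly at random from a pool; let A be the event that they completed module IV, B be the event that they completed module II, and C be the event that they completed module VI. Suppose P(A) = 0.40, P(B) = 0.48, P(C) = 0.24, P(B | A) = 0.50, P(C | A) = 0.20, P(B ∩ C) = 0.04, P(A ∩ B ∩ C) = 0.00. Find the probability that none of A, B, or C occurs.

0.20

P(A ∩ B) = P(A)·P(B|A) = 0.40 × 0.50 = 0.20
P(A ∩ C) = P(A)·P(C|A) = 0.40 × 0.20 = 0.08
By inclusion–exclusion:
P(A ∪ B ∪ C) = 0.40 + 0.48 + 0.24 − 0.20 − 0.08 − 0.04 + 0.00 = 0.80
P(none) = 1 − 0.80 = 0.20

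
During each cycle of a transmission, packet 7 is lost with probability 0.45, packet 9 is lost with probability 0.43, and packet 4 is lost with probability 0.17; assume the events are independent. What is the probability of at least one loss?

0.739795

P(none) = (1 − 0.45) × (1 − 0.43) × (1 − 0.17) = 0.55 × 0.57 × 0.83 = 0.260205
P(at least one) = 1 − 0.260205 = 0.739795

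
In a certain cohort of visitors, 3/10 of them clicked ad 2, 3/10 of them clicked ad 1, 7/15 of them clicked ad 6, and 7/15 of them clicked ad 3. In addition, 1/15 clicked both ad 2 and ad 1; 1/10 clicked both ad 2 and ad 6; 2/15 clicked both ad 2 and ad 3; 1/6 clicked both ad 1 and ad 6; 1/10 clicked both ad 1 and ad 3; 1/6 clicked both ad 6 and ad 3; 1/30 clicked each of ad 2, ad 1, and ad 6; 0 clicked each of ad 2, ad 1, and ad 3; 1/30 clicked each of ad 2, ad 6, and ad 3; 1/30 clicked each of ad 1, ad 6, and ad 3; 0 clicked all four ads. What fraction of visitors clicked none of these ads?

1/10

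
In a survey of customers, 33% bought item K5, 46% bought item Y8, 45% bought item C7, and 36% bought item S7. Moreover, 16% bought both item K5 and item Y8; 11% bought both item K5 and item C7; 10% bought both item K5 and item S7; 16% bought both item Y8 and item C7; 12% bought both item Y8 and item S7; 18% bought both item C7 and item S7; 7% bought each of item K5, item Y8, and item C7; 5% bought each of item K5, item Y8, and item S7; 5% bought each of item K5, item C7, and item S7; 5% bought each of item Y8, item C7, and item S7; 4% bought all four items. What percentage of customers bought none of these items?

5%

By inclusion-exclusion,
P(union) = 33 + 46 + 45 + 36 − 16 − 11 − 10 − 16 − 12 − 18 + 7 + 5 + 5 + 5 − 4 = 95%
P(none) = 100% − 95% = 5%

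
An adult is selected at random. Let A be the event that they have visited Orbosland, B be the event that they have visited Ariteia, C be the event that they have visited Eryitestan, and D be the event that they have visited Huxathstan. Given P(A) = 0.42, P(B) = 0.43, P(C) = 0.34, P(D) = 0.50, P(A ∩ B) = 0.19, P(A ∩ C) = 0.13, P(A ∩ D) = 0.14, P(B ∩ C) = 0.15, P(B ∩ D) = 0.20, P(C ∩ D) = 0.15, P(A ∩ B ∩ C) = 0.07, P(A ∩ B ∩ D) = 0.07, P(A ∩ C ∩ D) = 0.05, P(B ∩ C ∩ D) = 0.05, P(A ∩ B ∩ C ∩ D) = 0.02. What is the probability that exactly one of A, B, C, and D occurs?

0.41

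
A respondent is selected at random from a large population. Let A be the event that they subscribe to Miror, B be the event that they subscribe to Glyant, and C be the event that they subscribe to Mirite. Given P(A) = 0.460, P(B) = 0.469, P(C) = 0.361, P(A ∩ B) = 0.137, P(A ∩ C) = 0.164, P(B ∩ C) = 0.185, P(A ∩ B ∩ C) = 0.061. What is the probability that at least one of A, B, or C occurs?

Using inclusion–exclusion:
P(A ∪ B ∪ C) = 0.460 + 0.469 + 0.361 − 0.137 − 0.164 − 0.185 + 0.061 = 0.865

0.865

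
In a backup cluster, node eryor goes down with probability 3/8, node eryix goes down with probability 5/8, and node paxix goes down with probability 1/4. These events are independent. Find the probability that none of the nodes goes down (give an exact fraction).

P(none) = (1 − 3/8) × (1 − 5/8) × (1 − 1/4) = 5/8 × 3/8 × 3/4 = 45/256

45/256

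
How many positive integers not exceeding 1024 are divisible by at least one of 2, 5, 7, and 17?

693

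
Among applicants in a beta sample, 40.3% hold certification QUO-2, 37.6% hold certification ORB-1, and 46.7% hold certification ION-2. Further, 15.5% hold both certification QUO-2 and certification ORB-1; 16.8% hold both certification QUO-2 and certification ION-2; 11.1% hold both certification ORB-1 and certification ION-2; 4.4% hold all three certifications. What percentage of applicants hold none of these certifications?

Using inclusion–exclusion:
P(at least one) = 40.3 + 37.6 + 46.7 − 15.5 − 16.8 − 11.1 + 4.4 = 85.6%
P(none) = 100% − 85.6% = 14.4%

14.4%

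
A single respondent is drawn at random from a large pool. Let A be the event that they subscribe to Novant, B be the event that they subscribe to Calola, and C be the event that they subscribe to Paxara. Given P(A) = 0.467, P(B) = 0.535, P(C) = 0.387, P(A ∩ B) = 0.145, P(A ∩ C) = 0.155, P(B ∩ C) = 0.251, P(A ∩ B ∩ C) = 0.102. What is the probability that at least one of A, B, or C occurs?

Inclusion–exclusion gives
P(A ∪ B ∪ C) = 0.467 + 0.535 + 0.387 − 0.145 − 0.155 − 0.251 + 0.102 = 0.940

0.940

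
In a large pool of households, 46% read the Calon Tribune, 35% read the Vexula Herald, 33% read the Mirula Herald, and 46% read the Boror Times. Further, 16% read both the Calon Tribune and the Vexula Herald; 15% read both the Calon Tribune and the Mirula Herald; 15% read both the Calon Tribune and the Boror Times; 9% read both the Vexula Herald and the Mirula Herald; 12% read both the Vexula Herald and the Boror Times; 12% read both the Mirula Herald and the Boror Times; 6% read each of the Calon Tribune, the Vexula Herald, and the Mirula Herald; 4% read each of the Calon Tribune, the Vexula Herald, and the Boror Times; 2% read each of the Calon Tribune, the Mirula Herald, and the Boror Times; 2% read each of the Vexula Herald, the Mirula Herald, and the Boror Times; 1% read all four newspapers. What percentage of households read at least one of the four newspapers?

94%

P(at least one) = 46 + 35 + 33 + 46 − 16 − 15 − 15 − 9 − 12 − 12 + 6 + 4 + 2 + 2 − 1 = 94%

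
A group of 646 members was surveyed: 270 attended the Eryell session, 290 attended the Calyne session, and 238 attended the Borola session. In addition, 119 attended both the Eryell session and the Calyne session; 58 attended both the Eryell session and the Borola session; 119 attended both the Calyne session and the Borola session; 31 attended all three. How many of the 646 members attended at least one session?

533

N(≥1) = 270 + 290 + 238 − 119 − 58 − 119 + 31 = 533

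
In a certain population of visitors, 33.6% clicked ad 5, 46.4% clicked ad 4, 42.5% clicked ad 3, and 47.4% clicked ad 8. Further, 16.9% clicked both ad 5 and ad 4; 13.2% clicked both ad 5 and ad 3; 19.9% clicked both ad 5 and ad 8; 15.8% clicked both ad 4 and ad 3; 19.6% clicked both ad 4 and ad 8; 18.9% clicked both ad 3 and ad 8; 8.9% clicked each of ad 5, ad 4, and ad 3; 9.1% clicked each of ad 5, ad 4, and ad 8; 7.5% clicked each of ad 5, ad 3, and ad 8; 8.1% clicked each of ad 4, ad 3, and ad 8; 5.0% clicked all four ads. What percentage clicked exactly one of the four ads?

42.1%

Using the inclusion–exclusion count for exactly one event:
P(exactly one) = 33.6 + 46.4 + 42.5 + 47.4 − 2·16.9 − 2·13.2 − 2·19.9 − 2·15.8 − 2·19.6 − 2·18.9 + 3·8.9 + 3·9.1 + 3·7.5 + 3·8.1 − 4·5.0 = 42.1%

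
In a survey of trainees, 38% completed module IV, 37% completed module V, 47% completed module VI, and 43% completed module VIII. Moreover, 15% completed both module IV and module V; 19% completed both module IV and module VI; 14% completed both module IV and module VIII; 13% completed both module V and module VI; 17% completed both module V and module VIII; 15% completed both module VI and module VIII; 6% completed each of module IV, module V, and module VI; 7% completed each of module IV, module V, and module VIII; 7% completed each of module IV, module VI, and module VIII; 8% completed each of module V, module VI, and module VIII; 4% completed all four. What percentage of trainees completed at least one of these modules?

96%

Apply inclusion-exclusion:
P(≥1) = 38 + 37 + 47 + 43 − 15 − 19 − 14 − 13 − 17 − 15 + 6 + 7 + 7 + 8 − 4 = 96%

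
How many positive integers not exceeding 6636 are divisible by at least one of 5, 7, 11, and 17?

2744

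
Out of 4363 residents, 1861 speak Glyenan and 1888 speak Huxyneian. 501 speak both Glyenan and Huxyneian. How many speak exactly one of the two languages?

|exactly one| = 1861 + 1888 − 2·501 = 2747

2747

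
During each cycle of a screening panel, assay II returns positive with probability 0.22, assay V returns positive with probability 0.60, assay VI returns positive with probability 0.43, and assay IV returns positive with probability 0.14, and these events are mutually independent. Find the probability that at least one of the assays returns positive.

0.8470576

P(none) = (1 − 0.22) × (1 − 0.60) × (1 − 0.43) × (1 − 0.14) = 0.78 × 0.40 × 0.57 × 0.86 = 0.1529424
P(at least one) = 1 − 0.1529424 = 0.8470576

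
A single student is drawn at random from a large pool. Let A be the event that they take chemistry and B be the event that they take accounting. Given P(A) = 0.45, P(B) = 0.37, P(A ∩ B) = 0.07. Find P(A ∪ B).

0.75

Apply inclusion-exclusion:
P(A ∪ B) = 0.45 + 0.37 − 0.07 = 0.75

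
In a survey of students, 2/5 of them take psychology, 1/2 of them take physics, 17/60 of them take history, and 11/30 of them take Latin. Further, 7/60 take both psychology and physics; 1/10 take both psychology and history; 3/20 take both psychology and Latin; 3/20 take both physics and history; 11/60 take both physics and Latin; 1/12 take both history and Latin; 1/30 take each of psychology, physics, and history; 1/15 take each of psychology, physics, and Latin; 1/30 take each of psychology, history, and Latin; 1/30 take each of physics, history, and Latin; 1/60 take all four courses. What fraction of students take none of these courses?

1/12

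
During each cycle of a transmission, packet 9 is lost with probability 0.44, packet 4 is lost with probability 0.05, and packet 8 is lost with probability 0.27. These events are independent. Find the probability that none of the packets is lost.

0.38836

P(none) = (1 − 0.44) × (1 − 0.05) × (1 − 0.27) = 0.56 × 0.95 × 0.73 = 0.38836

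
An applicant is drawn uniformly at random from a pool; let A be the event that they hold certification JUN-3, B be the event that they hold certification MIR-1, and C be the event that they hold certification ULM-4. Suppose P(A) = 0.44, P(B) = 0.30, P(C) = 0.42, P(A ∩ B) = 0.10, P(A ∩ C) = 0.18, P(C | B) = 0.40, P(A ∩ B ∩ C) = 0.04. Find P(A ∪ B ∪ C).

P(B ∩ C) = P(B)·P(C|B) = 0.30 × 0.40 = 0.12
By inclusion-exclusion,
P(A ∪ B ∪ C) = 0.44 + 0.30 + 0.42 − 0.10 − 0.18 − 0.12 + 0.04 = 0.80

0.80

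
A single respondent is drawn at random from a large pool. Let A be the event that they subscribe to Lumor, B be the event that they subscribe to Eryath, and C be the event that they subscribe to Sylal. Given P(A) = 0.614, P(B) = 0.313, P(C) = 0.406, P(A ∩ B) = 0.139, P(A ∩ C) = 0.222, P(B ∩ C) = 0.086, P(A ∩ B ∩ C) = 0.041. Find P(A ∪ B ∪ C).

0.927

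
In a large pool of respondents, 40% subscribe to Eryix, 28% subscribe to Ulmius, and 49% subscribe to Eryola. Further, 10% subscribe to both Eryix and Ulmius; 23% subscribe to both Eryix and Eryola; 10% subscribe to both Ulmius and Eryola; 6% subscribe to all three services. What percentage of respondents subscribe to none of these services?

Apply inclusion-exclusion:
P(≥1) = 40 + 28 + 49 − 10 − 23 − 10 + 6 = 80%
P(none) = 100% − 80% = 20%

20%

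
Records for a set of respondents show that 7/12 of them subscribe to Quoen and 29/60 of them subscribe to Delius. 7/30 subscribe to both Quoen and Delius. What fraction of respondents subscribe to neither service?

P(≥1) = 7/12 + 29/60 − 7/30 = 5/6
P(none) = 1 − 5/6 = 1/6

1/6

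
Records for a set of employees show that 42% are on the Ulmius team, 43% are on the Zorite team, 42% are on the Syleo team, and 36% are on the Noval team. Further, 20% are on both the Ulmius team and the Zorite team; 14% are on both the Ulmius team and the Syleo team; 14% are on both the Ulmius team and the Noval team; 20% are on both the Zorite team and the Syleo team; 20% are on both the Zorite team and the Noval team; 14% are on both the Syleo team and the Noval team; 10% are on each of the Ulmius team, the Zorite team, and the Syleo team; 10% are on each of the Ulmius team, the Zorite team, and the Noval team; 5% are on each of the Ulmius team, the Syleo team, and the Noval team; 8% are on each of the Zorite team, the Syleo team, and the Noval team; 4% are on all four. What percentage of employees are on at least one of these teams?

90%

By inclusion-exclusion,
P(union) = 42 + 43 + 42 + 36 − 20 − 14 − 14 − 20 − 20 − 14 + 10 + 10 + 5 + 8 − 4 = 90%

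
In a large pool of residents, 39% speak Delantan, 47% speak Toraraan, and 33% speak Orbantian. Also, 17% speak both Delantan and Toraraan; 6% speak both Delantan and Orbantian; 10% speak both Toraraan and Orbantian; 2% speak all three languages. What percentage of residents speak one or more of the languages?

P(≥1) = 39 + 47 + 33 − 17 − 6 − 10 + 2 = 88%

88%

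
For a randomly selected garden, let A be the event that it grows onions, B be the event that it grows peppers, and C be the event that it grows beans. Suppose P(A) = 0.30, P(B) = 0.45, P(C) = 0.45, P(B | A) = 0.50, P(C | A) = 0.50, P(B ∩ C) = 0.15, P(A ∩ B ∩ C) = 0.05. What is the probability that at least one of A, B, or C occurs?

P(A ∩ B) = P(A)·P(B|A) = 0.30 × 0.50 = 0.15
P(A ∩ C) = P(A)·P(C|A) = 0.30 × 0.50 = 0.15
P(A ∪ B ∪ C) = 0.30 + 0.45 + 0.45 − 0.15 − 0.15 − 0.15 + 0.05 = 0.80

0.80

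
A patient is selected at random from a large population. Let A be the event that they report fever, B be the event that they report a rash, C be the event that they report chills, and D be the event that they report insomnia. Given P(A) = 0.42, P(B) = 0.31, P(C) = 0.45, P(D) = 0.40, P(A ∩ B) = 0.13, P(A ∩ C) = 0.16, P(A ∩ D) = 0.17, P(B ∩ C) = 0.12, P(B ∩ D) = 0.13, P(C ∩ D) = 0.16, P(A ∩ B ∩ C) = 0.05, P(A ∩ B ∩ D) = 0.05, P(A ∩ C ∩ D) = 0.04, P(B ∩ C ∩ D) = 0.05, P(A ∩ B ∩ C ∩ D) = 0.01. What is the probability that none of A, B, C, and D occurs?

P(A ∪ B ∪ C ∪ D) = 0.42 + 0.31 + 0.45 + 0.40 − 0.13 − 0.16 − 0.17 − 0.12 − 0.13 − 0.16 + 0.05 + 0.05 + 0.04 + 0.05 − 0.01 = 0.89
P(none) = 1 − 0.89 = 0.11

0.11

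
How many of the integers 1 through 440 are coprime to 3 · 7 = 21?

252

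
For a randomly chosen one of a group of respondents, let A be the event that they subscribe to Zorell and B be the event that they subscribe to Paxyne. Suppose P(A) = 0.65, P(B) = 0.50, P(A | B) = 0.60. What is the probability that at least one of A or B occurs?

P(A ∩ B) = P(B)·P(A|B) = 0.50 × 0.60 = 0.30
P(A ∪ B) = 0.65 + 0.50 − 0.30 = 0.85

0.85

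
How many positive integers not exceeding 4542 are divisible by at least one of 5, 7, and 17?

floor(4542/5) + floor(4542/7) + floor(4542/17) − floor(4542/35) − floor(4542/85) − floor(4542/119) + floor(4542/595) = 908 + 648 + 267 − 129 − 53 − 38 + 7 = 1610

1610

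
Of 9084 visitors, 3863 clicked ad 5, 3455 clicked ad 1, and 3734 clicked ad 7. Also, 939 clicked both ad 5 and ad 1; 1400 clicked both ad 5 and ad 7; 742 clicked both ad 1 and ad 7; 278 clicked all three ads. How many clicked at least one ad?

8249

Inclusion–exclusion gives
N(≥1) = 3863 + 3455 + 3734 − 939 − 1400 − 742 + 278 = 8249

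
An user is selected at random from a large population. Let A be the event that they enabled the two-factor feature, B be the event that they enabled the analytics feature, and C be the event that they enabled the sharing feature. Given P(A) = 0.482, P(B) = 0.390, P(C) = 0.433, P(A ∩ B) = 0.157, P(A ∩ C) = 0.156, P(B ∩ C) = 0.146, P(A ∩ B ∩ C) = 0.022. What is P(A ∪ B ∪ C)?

0.868

By inclusion-exclusion,
P(A ∪ B ∪ C) = 0.482 + 0.390 + 0.433 − 0.157 − 0.156 − 0.146 + 0.022 = 0.868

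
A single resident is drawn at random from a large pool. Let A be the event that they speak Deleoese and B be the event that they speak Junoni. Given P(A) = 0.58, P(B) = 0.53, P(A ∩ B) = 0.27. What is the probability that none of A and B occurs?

0.16

By inclusion-exclusion,
P(A ∪ B) = 0.58 + 0.53 − 0.27 = 0.84
P(none) = 1 − 0.84 = 0.16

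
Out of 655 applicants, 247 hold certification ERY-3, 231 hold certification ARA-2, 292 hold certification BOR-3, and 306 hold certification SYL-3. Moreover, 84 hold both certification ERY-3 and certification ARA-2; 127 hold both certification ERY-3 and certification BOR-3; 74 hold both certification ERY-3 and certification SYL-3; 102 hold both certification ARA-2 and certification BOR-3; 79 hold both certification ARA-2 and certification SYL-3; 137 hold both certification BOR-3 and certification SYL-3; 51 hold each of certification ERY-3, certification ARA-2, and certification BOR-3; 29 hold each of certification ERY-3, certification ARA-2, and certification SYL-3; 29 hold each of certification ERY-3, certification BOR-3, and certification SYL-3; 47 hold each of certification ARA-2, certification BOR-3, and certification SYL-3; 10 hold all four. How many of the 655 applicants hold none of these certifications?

N(≥1) = 247 + 231 + 292 + 306 − 84 − 127 − 74 − 102 − 79 − 137 + 51 + 29 + 29 + 47 − 10 = 619
None: 655 − 619 = 36

36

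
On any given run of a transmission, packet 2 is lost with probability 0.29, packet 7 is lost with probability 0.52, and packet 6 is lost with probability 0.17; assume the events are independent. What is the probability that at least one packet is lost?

0.717136

Independence gives P(none) = ∏(1 − pᵢ).
P(none) = (1 − 0.29) × (1 − 0.52) × (1 − 0.17) = 0.71 × 0.48 × 0.83 = 0.282864
P(at least one) = 1 − 0.282864 = 0.717136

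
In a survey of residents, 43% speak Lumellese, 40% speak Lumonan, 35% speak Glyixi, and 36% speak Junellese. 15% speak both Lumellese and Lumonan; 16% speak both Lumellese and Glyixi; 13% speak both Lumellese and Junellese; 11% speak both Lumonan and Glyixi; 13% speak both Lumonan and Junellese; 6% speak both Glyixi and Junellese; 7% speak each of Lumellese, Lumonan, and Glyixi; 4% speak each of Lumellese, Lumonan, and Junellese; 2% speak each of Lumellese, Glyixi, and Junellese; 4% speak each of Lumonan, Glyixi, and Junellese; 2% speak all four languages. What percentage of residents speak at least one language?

95%

P(≥1) = 43 + 40 + 35 + 36 − 15 − 16 − 13 − 11 − 13 − 6 + 7 + 4 + 2 + 4 − 2 = 95%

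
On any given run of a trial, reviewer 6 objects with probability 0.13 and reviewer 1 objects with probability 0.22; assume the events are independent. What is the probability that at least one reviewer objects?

0.3214

Since the events are independent, P(none) is the product of the individual non-occurrence probabilities.
P(none) = (1 − 0.13) × (1 − 0.22) = 0.87 × 0.78 = 0.6786
P(at least one) = 1 − 0.6786 = 0.3214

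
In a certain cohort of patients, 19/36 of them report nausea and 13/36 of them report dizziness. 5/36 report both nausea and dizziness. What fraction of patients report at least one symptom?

P(at least one) = 19/36 + 13/36 − 5/36 = 3/4

3/4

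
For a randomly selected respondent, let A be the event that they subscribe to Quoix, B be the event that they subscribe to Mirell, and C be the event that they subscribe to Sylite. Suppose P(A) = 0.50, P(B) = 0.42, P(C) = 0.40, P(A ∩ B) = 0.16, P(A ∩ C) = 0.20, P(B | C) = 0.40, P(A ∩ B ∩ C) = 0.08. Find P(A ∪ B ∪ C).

0.88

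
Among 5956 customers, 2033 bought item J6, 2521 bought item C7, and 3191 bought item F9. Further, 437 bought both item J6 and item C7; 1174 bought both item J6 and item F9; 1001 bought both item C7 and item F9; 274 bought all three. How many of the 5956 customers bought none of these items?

|union| = 2033 + 2521 + 3191 − 437 − 1174 − 1001 + 274 = 5407
None: 5956 − 5407 = 549

549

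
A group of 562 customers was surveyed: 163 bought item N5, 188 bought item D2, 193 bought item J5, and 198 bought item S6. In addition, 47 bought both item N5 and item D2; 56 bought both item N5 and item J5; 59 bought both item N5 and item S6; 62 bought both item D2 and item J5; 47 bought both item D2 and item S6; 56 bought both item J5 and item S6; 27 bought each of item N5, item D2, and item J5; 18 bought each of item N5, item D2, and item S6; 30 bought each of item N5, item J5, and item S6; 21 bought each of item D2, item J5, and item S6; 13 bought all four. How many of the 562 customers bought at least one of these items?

|union| = 163 + 188 + 193 + 198 − 47 − 56 − 59 − 62 − 47 − 56 + 27 + 18 + 30 + 21 − 13 = 498

498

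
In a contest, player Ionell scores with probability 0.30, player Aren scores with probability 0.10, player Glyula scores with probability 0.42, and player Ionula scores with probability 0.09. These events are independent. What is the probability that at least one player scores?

0.667486

P(none) = (1 − 0.30) × (1 − 0.10) × (1 − 0.42) × (1 − 0.09) = 0.70 × 0.90 × 0.58 × 0.91 = 0.332514
P(at least one) = 1 − 0.332514 = 0.667486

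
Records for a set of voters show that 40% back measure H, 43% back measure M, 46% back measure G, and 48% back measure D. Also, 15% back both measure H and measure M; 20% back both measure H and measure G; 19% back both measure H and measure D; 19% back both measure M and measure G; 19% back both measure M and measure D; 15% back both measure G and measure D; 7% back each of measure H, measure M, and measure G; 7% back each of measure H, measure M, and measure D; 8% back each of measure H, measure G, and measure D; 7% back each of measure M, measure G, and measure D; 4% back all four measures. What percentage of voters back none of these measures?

By inclusion–exclusion:
P(at least one) = 40 + 43 + 46 + 48 − 15 − 20 − 19 − 19 − 19 − 15 + 7 + 7 + 8 + 7 − 4 = 95%
P(none) = 100% − 95% = 5%

5%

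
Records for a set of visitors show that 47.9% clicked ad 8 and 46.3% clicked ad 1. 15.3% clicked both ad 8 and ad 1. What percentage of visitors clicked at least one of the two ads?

78.9%

By inclusion-exclusion,
P(union) = 47.9 + 46.3 − 15.3 = 78.9%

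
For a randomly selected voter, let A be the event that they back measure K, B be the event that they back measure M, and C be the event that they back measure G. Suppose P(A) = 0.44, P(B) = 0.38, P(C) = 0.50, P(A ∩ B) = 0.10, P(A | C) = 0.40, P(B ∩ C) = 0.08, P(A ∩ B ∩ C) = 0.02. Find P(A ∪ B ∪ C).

P(A ∩ C) = P(C)·P(A|C) = 0.50 × 0.40 = 0.20
P(A ∪ B ∪ C) = 0.44 + 0.38 + 0.50 − 0.10 − 0.20 − 0.08 + 0.02 = 0.96

0.96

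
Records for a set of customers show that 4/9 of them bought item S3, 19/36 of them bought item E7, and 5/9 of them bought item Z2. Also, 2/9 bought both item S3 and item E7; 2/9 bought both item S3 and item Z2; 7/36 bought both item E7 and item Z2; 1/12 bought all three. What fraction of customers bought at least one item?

35/36

P(union) = 4/9 + 19/36 + 5/9 − 2/9 − 2/9 − 7/36 + 1/12 = 35/36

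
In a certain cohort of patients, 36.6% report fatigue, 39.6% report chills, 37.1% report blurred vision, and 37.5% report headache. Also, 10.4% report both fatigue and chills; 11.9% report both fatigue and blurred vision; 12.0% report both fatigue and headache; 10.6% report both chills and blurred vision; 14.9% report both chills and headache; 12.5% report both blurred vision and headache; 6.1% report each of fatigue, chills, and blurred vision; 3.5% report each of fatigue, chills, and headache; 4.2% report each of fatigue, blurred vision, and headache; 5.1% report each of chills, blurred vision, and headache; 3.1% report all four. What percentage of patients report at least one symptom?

94.3%

P(at least one) = 36.6 + 39.6 + 37.1 + 37.5 − 10.4 − 11.9 − 12.0 − 10.6 − 14.9 − 12.5 + 6.1 + 3.5 + 4.2 + 5.1 − 3.1 = 94.3%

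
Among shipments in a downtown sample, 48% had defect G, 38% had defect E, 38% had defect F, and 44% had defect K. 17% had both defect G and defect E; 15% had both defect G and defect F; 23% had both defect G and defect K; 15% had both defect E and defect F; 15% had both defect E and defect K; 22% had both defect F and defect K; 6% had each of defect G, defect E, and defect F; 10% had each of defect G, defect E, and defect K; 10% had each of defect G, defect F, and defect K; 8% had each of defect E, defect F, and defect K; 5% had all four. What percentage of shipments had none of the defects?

10%

P(≥1) = 48 + 38 + 38 + 44 − 17 − 15 − 23 − 15 − 15 − 22 + 6 + 10 + 10 + 8 − 5 = 90%
P(none) = 100% − 90% = 10%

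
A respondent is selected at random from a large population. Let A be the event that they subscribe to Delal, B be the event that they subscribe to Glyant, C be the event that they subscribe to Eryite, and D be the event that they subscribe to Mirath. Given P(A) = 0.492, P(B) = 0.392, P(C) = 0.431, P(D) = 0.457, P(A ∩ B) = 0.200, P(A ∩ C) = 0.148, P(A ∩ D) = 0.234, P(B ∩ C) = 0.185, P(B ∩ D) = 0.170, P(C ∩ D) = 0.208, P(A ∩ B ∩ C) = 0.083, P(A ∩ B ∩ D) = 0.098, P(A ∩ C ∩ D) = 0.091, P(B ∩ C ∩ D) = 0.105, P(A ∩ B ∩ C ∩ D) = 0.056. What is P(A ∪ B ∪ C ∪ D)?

Inclusion–exclusion gives
P(A ∪ B ∪ C ∪ D) = 0.492 + 0.392 + 0.431 + 0.457 − 0.200 − 0.148 − 0.234 − 0.185 − 0.170 − 0.208 + 0.083 + 0.098 + 0.091 + 0.105 − 0.056 = 0.948

0.948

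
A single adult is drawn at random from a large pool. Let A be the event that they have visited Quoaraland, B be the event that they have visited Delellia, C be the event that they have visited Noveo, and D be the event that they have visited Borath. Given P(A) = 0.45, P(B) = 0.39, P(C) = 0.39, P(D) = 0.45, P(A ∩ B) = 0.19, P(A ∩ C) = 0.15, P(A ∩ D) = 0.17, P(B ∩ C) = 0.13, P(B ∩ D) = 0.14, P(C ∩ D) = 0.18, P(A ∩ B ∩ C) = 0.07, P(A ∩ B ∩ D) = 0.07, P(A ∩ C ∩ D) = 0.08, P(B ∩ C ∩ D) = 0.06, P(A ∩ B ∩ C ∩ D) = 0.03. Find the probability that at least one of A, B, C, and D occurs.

Using inclusion–exclusion:
P(A ∪ B ∪ C ∪ D) = 0.45 + 0.39 + 0.39 + 0.45 − 0.19 − 0.15 − 0.17 − 0.13 − 0.14 − 0.18 + 0.07 + 0.07 + 0.08 + 0.06 − 0.03 = 0.97

0.97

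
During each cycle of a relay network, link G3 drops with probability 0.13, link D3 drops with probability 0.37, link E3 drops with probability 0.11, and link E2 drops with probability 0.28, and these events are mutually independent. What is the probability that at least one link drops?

P(none) = (1 − 0.13) × (1 − 0.37) × (1 − 0.11) × (1 − 0.28) = 0.87 × 0.63 × 0.89 × 0.72 = 0.35122248
P(at least one) = 1 − 0.35122248 = 0.64877752

0.64877752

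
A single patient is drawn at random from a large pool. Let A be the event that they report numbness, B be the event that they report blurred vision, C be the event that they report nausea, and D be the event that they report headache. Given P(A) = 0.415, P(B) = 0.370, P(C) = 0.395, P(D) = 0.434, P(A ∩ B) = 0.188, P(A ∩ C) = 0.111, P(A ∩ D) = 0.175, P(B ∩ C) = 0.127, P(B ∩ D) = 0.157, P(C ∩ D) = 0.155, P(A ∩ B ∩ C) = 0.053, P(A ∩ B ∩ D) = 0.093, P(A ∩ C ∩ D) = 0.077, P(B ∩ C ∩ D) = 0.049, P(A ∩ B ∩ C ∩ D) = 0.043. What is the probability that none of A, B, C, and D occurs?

0.070

By inclusion-exclusion,
P(A ∪ B ∪ C ∪ D) = 0.415 + 0.370 + 0.395 + 0.434 − 0.188 − 0.111 − 0.175 − 0.127 − 0.157 − 0.155 + 0.053 + 0.093 + 0.077 + 0.049 − 0.043 = 0.930
P(none) = 1 − 0.930 = 0.070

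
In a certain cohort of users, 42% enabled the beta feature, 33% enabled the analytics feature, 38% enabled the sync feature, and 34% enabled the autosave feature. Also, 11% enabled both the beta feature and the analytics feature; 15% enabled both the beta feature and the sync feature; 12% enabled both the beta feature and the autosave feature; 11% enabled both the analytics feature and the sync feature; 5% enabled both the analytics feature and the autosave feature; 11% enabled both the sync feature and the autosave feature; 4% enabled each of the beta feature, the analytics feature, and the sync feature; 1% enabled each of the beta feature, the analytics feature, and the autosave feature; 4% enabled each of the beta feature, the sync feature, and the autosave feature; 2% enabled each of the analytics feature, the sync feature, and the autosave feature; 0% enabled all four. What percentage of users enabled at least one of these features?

93%

Apply inclusion-exclusion:
P(union) = 42 + 33 + 38 + 34 − 11 − 15 − 12 − 11 − 5 − 11 + 4 + 1 + 4 + 2 − 0 = 93%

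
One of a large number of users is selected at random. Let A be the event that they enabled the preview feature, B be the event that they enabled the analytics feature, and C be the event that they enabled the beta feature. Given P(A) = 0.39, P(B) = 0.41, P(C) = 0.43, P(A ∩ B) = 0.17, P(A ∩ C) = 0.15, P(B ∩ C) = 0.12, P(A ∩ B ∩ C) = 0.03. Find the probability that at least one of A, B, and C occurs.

0.82

Using inclusion–exclusion:
P(A ∪ B ∪ C) = 0.39 + 0.41 + 0.43 − 0.17 − 0.15 − 0.12 + 0.03 = 0.82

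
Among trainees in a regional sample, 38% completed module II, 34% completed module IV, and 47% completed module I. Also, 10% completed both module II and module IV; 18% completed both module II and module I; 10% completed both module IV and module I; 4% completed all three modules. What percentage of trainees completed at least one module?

85%

By inclusion-exclusion,
P(union) = 38 + 34 + 47 − 10 − 18 − 10 + 4 = 85%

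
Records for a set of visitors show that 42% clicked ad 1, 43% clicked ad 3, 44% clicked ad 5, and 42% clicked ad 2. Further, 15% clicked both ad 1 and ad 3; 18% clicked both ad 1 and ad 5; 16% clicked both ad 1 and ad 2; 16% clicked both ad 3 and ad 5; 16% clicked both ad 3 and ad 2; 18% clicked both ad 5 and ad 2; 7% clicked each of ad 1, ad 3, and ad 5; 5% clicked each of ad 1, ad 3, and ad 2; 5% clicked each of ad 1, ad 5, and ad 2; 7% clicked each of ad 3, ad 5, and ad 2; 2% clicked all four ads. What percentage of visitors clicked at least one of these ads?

94%

By inclusion-exclusion,
P(union) = 42 + 43 + 44 + 42 − 15 − 18 − 16 − 16 − 16 − 18 + 7 + 5 + 5 + 7 − 2 = 94%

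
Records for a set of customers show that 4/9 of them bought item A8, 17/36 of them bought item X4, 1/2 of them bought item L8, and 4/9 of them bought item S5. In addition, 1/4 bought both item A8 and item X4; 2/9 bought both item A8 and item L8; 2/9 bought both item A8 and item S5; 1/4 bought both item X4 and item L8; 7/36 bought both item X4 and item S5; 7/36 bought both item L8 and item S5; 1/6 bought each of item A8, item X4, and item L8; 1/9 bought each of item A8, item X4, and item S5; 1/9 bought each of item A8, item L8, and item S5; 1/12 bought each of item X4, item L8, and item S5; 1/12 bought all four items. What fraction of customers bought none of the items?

1/12

P(≥1) = 4/9 + 17/36 + 1/2 + 4/9 − 1/4 − 2/9 − 2/9 − 1/4 − 7/36 − 7/36 + 1/6 + 1/9 + 1/9 + 1/12 − 1/12 = 11/12
P(none) = 1 − 11/12 = 1/12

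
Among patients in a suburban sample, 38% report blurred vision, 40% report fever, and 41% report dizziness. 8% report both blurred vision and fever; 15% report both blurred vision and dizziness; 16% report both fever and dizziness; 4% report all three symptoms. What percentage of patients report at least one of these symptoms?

84%

By inclusion-exclusion,
P(≥1) = 38 + 40 + 41 − 8 − 15 − 16 + 4 = 84%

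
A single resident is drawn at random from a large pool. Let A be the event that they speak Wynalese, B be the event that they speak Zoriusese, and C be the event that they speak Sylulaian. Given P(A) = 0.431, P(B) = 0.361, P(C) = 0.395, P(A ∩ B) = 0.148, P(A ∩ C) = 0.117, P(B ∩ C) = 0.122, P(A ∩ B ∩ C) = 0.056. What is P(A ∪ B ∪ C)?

0.856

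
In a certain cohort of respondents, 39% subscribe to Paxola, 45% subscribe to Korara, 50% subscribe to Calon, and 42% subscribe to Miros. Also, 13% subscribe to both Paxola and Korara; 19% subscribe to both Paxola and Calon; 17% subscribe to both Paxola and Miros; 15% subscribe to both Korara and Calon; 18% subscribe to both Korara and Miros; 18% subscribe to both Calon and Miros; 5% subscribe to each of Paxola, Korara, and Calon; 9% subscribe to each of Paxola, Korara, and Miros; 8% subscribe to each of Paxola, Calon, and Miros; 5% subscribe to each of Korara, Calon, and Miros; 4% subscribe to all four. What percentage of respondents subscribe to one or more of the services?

Inclusion–exclusion gives
P(at least one) = 39 + 45 + 50 + 42 − 13 − 19 − 17 − 15 − 18 − 18 + 5 + 9 + 8 + 5 − 4 = 99%

99%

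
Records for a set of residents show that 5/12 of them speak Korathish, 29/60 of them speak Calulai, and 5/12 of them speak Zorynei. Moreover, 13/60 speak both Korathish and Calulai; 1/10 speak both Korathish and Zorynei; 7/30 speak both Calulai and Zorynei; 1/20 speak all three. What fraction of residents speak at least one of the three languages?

P(at least one) = 5/12 + 29/60 + 5/12 − 13/60 − 1/10 − 7/30 + 1/20 = 49/60

49/60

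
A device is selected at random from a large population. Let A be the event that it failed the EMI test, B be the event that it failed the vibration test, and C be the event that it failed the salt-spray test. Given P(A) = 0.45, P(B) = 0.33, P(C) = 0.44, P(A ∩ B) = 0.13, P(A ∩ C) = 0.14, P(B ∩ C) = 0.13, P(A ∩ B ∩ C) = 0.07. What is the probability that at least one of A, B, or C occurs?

0.89

P(A ∪ B ∪ C) = 0.45 + 0.33 + 0.44 − 0.13 − 0.14 − 0.13 + 0.07 = 0.89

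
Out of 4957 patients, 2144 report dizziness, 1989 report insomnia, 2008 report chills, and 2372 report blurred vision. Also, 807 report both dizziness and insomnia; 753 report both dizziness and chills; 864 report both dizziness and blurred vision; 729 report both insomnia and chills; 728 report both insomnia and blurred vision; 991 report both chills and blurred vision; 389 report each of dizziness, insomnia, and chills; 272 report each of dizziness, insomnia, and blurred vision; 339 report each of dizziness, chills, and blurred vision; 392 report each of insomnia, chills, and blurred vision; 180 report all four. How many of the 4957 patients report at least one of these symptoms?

4853

By inclusion–exclusion:
|at least one| = 2144 + 1989 + 2008 + 2372 − 807 − 753 − 864 − 729 − 728 − 991 + 389 + 272 + 339 + 392 − 180 = 4853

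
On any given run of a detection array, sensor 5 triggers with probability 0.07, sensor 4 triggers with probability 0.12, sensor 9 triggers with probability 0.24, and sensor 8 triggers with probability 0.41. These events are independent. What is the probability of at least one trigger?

Independence gives P(none) = ∏(1 − pᵢ).
P(none) = (1 − 0.07) × (1 − 0.12) × (1 − 0.24) × (1 − 0.41) = 0.93 × 0.88 × 0.76 × 0.59 = 0.36697056
P(at least one) = 1 − 0.36697056 = 0.63302944

0.63302944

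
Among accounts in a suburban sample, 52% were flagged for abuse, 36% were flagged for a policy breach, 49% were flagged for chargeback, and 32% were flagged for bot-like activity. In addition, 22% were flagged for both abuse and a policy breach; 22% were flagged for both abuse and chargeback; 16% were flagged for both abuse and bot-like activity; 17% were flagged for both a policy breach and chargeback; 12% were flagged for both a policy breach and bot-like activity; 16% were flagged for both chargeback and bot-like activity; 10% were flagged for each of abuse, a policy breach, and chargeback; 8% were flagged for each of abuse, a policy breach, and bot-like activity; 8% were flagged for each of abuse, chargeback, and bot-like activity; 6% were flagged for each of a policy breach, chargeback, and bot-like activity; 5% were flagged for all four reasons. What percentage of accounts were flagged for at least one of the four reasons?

91%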